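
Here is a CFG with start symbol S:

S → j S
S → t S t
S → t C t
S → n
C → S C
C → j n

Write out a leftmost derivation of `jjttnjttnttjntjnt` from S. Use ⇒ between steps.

S ⇒ jS ⇒ jjS ⇒ jjtCt ⇒ jjtSCt ⇒ jjttCtCt ⇒ jjttSCtCt ⇒ jjttnCtCt ⇒ jjttnSCtCt ⇒ jjttnjSCtCt ⇒ jjttnjtStCtCt ⇒ jjttnjttSttCtCt ⇒ jjttnjttnttCtCt ⇒ jjttnjttnttjntCt ⇒ jjttnjttnttjntjnt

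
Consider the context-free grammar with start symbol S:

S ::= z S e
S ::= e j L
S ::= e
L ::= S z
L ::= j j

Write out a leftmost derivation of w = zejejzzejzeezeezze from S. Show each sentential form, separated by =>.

S => zSe   [S ::= z S e]
zSe => zejLe   [S ::= e j L]
zejLe => zejSze   [L ::= S z]
zejSze => zejejLze   [S ::= e j L]
zejejLze => zejejSzze   [L ::= S z]
zejejSzze => zejejzSezze   [S ::= z S e]
zejejzSezze => zejejzzSeezze   [S ::= z S e]
zejejzzSeezze => zejejzzejLeezze   [S ::= e j L]
zejejzzejLeezze => zejejzzejSzeezze   [L ::= S z]
zejejzzejSzeezze => zejejzzejzSezeezze   [S ::= z S e]
zejejzzejzSezeezze => zejejzzejzeezeezze   [S ::= e]

S=>zSe=>zejLe=>zejSze=>zejejLze=>zejejSzze=>zejejzSezze=>zejejzzSeezze=>zejejzzejLeezze=>zejejzzejSzeezze=>zejejzzejzSezeezze=>zejejzzejzeezeezze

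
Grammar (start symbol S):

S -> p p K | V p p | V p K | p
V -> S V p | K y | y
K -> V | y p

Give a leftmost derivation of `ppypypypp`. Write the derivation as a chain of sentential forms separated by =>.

S => Vpp   [S -> V p p]
Vpp => Kypp   [V -> K y]
Kypp => Vypp   [K -> V]
Vypp => SVpypp   [V -> S V p]
SVpypp => ppKVpypp   [S -> p p K]
ppKVpypp => ppypVpypp   [K -> y p]
ppypVpypp => ppypypypp   [V -> y]

S=>Vpp=>Kypp=>Vypp=>SVpypp=>ppKVpypp=>ppypVpypp=>ppypypypp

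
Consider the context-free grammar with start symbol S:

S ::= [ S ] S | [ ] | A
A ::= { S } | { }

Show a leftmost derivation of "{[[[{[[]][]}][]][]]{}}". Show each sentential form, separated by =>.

S => A   [S ::= A]
A => {S}   [A ::= { S }]
{S} => {[S]S}   [S ::= [ S ] S]
{[S]S} => {[[S]S]S}   [S ::= [ S ] S]
{[[S]S]S} => {[[[S]S]S]S}   [S ::= [ S ] S]
{[[[S]S]S]S} => {[[[A]S]S]S}   [S ::= A]
{[[[A]S]S]S} => {[[[{S}]S]S]S}   [A ::= { S }]
{[[[{S}]S]S]S} => {[[[{[S]S}]S]S]S}   [S ::= [ S ] S]
{[[[{[S]S}]S]S]S} => {[[[{[[]]S}]S]S]S}   [S ::= [ ]]
{[[[{[[]]S}]S]S]S} => {[[[{[[]][]}]S]S]S}   [S ::= [ ]]
{[[[{[[]][]}]S]S]S} => {[[[{[[]][]}][]]S]S}   [S ::= [ ]]
{[[[{[[]][]}][]]S]S} => {[[[{[[]][]}][]][]]S}   [S ::= [ ]]
{[[[{[[]][]}][]][]]S} => {[[[{[[]][]}][]][]]A}   [S ::= A]
{[[[{[[]][]}][]][]]A} => {[[[{[[]][]}][]][]]{}}   [A ::= { }]

S=>A=>{S}=>{[S]S}=>{[[S]S]S}=>{[[[S]S]S]S}=>{[[[A]S]S]S}=>{[[[{S}]S]S]S}=>{[[[{[S]S}]S]S]S}=>{[[[{[[]]S}]S]S]S}=>{[[[{[[]][]}]S]S]S}=>{[[[{[[]][]}][]]S]S}=>{[[[{[[]][]}][]][]]S}=>{[[[{[[]][]}][]][]]A}=>{[[[{[[]][]}][]][]]{}}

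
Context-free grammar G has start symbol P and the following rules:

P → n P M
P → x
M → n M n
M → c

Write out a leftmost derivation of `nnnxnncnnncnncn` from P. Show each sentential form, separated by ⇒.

P ⇒ nPM ⇒ nnPMM ⇒ nnnPMMM ⇒ nnnxMMM ⇒ nnnxnMnMM ⇒ nnnxnnMnnMM ⇒ nnnxnncnnMM ⇒ nnnxnncnnnMnM ⇒ nnnxnncnnncnM ⇒ nnnxnncnnncnnMn ⇒ nnnxnncnnncnncn

P ⇒ nPM   [P → n P M]
nPM ⇒ nnPMM   [P → n P M]
nnPMM ⇒ nnnPMMM   [P → n P M]
nnnPMMM ⇒ nnnxMMM   [P → x]
nnnxMMM ⇒ nnnxnMnMM   [M → n M n]
nnnxnMnMM ⇒ nnnxnnMnnMM   [M → n M n]
nnnxnnMnnMM ⇒ nnnxnncnnMM   [M → c]
nnnxnncnnMM ⇒ nnnxnncnnnMnM   [M → n M n]
nnnxnncnnnMnM ⇒ nnnxnncnnncnM   [M → c]
nnnxnncnnncnM ⇒ nnnxnncnnncnnMn   [M → n M n]
nnnxnncnnncnnMn ⇒ nnnxnncnnncnncn   [M → c]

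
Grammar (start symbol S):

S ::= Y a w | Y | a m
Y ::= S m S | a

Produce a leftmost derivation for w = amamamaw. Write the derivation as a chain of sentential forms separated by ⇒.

S ⇒ Y ⇒ SmS ⇒ YmS ⇒ amS ⇒ amYaw ⇒ amSmSaw ⇒ amYmSaw ⇒ amamSaw ⇒ amamamaw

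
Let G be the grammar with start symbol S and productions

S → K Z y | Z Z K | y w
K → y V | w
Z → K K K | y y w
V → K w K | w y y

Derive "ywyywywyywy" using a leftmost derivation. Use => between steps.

S => KZy => yVZy => ywyyZy => ywyyKKKy => ywyywKKy => ywyywyVKy => ywyywywyyKy => ywyywywyywy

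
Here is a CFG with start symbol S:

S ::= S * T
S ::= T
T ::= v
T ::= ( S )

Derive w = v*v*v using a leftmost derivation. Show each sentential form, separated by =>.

S=>S*T=>S*T*T=>T*T*T=>v*T*T=>v*v*T=>v*v*v

S => S*T   [S ::= S * T]
S*T => S*T*T   [S ::= S * T]
S*T*T => T*T*T   [S ::= T]
T*T*T => v*T*T   [T ::= v]
v*T*T => v*v*T   [T ::= v]
v*v*T => v*v*v   [T ::= v]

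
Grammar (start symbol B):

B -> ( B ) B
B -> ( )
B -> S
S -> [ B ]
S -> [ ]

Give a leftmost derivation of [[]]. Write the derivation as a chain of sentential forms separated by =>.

B => S => [B] => [S] => [[]]

B => S   [B -> S]
S => [B]   [S -> [ B ]]
[B] => [S]   [B -> S]
[S] => [[]]   [S -> [ ]]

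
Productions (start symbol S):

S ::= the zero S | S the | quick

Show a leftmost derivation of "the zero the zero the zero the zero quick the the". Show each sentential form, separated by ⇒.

S ⇒ the zero S ⇒ the zero S the ⇒ the zero S the the ⇒ the zero the zero S the the ⇒ the zero the zero the zero S the the ⇒ the zero the zero the zero the zero S the the ⇒ the zero the zero the zero the zero quick the the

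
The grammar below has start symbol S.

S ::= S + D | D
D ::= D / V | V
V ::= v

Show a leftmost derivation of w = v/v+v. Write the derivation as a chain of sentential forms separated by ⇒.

S ⇒ S+D ⇒ D+D ⇒ D/V+D ⇒ V/V+D ⇒ v/V+D ⇒ v/v+D ⇒ v/v+V ⇒ v/v+v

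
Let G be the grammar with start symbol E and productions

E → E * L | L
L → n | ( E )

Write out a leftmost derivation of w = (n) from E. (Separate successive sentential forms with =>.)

E => L => (E) => (L) => (n)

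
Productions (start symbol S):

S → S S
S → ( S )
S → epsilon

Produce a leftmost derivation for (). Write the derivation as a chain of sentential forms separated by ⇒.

S ⇒ SS   [S → S S]
SS ⇒ SSS   [S → S S]
SSS ⇒ SSSS   [S → S S]
SSSS ⇒ SSSSS   [S → S S]
SSSSS ⇒ (S)SSSS   [S → ( S )]
(S)SSSS ⇒ ()SSSS   [S → epsilon]
()SSSS ⇒ ()SSS   [S → epsilon]
()SSS ⇒ ()SS   [S → epsilon]
()SS ⇒ ()S   [S → epsilon]
()S ⇒ ()   [S → epsilon]

S⇒SS⇒SSS⇒SSSS⇒SSSSS⇒(S)SSSS⇒()SSSS⇒()SSS⇒()SS⇒()S⇒()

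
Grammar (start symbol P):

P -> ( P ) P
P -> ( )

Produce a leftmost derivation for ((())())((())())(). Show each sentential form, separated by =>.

P => (P)P => ((P)P)P => ((())P)P => ((())())P => ((())())(P)P => ((())())((P)P)P => ((())())((())P)P => ((())())((())())P => ((())())((())())()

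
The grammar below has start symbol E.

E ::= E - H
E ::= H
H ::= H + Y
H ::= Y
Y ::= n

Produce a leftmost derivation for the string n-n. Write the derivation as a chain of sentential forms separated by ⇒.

E ⇒ E-H ⇒ H-H ⇒ Y-H ⇒ n-H ⇒ n-Y ⇒ n-n

E ⇒ E-H   [E ::= E - H]
E-H ⇒ H-H   [E ::= H]
H-H ⇒ Y-H   [H ::= Y]
Y-H ⇒ n-H   [Y ::= n]
n-H ⇒ n-Y   [H ::= Y]
n-Y ⇒ n-n   [Y ::= n]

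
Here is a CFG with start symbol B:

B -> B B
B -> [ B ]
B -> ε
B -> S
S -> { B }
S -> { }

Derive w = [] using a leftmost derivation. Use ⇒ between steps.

B ⇒ BB   [B -> B B]
BB ⇒ BBB   [B -> B B]
BBB ⇒ BBBB   [B -> B B]
BBBB ⇒ BBBBB   [B -> B B]
BBBBB ⇒ BBBBBB   [B -> B B]
BBBBBB ⇒ BBBBBBB   [B -> B B]
BBBBBBB ⇒ [B]BBBBBB   [B -> [ B ]]
[B]BBBBBB ⇒ []BBBBBB   [B -> ε]
[]BBBBBB ⇒ []BBBBB   [B -> ε]
[]BBBBB ⇒ []BBBB   [B -> ε]
[]BBBB ⇒ []BBB   [B -> ε]
[]BBB ⇒ []BB   [B -> ε]
[]BB ⇒ []B   [B -> ε]
[]B ⇒ []   [B -> ε]

B ⇒ BB ⇒ BBB ⇒ BBBB ⇒ BBBBB ⇒ BBBBBB ⇒ BBBBBBB ⇒ [B]BBBBBB ⇒ []BBBBBB ⇒ []BBBBB ⇒ []BBBB ⇒ []BBB ⇒ []BB ⇒ []B ⇒ []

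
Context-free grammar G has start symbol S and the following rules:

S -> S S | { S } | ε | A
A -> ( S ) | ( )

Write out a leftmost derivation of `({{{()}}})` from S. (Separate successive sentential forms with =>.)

S => A => (S) => (SS) => ({S}S) => ({{S}}S) => ({{SS}}S) => ({{{S}S}}S) => ({{{A}S}}S) => ({{{(S)}S}}S) => ({{{()}S}}S) => ({{{()}}}S) => ({{{()}}})

S => A   [S -> A]
A => (S)   [A -> ( S )]
(S) => (SS)   [S -> S S]
(SS) => ({S}S)   [S -> { S }]
({S}S) => ({{S}}S)   [S -> { S }]
({{S}}S) => ({{SS}}S)   [S -> S S]
({{SS}}S) => ({{{S}S}}S)   [S -> { S }]
({{{S}S}}S) => ({{{A}S}}S)   [S -> A]
({{{A}S}}S) => ({{{(S)}S}}S)   [A -> ( S )]
({{{(S)}S}}S) => ({{{()}S}}S)   [S -> ε]
({{{()}S}}S) => ({{{()}}}S)   [S -> ε]
({{{()}}}S) => ({{{()}}})   [S -> ε]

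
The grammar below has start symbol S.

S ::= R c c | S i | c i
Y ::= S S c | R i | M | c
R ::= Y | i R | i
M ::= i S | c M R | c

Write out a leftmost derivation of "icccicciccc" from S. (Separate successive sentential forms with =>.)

S => Rcc => iRcc => iYcc => iSSccc => iRccSccc => iYccSccc => iMccSccc => icccSccc => icccSiccc => icccRcciccc => icccicciccc

S => Rcc   [S ::= R c c]
Rcc => iRcc   [R ::= i R]
iRcc => iYcc   [R ::= Y]
iYcc => iSSccc   [Y ::= S S c]
iSSccc => iRccSccc   [S ::= R c c]
iRccSccc => iYccSccc   [R ::= Y]
iYccSccc => iMccSccc   [Y ::= M]
iMccSccc => icccSccc   [M ::= c]
icccSccc => icccSiccc   [S ::= S i]
icccSiccc => icccRcciccc   [S ::= R c c]
icccRcciccc => icccicciccc   [R ::= i]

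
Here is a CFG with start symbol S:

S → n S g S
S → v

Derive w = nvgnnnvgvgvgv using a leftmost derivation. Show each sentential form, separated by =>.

S => nSgS => nvgS => nvgnSgS => nvgnnSgSgS => nvgnnnSgSgSgS => nvgnnnvgSgSgS => nvgnnnvgvgSgS => nvgnnnvgvgvgS => nvgnnnvgvgvgv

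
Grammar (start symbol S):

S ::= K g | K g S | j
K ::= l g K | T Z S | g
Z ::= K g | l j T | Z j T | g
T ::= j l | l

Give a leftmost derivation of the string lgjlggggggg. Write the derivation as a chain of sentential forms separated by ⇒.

S ⇒ KgS ⇒ TZSgS ⇒ lZSgS ⇒ lgSgS ⇒ lgKggS ⇒ lgTZSggS ⇒ lgjlZSggS ⇒ lgjlgSggS ⇒ lgjlgKgggS ⇒ lgjlgggggS ⇒ lgjlgggggKg ⇒ lgjlggggggg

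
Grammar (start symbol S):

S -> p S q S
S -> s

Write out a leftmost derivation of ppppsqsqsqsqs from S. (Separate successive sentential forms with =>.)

S=>pSqS=>ppSqSqS=>pppSqSqSqS=>ppppSqSqSqSqS=>ppppsqSqSqSqS=>ppppsqsqSqSqS=>ppppsqsqsqSqS=>ppppsqsqsqsqS=>ppppsqsqsqsqs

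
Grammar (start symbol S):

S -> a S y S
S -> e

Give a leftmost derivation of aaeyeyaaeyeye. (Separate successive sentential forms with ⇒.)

S ⇒ aSyS   [S -> a S y S]
aSyS ⇒ aaSySyS   [S -> a S y S]
aaSySyS ⇒ aaeySyS   [S -> e]
aaeySyS ⇒ aaeyeyS   [S -> e]
aaeyeyS ⇒ aaeyeyaSyS   [S -> a S y S]
aaeyeyaSyS ⇒ aaeyeyaaSySyS   [S -> a S y S]
aaeyeyaaSySyS ⇒ aaeyeyaaeySyS   [S -> e]
aaeyeyaaeySyS ⇒ aaeyeyaaeyeyS   [S -> e]
aaeyeyaaeyeyS ⇒ aaeyeyaaeyeye   [S -> e]

S ⇒ aSyS ⇒ aaSySyS ⇒ aaeySyS ⇒ aaeyeyS ⇒ aaeyeyaSyS ⇒ aaeyeyaaSySyS ⇒ aaeyeyaaeySyS ⇒ aaeyeyaaeyeyS ⇒ aaeyeyaaeyeye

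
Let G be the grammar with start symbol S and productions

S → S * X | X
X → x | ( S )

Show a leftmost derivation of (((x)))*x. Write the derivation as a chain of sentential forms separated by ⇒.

S ⇒ S*X   [S → S * X]
S*X ⇒ X*X   [S → X]
X*X ⇒ (S)*X   [X → ( S )]
(S)*X ⇒ (X)*X   [S → X]
(X)*X ⇒ ((S))*X   [X → ( S )]
((S))*X ⇒ ((X))*X   [S → X]
((X))*X ⇒ (((S)))*X   [X → ( S )]
(((S)))*X ⇒ (((X)))*X   [S → X]
(((X)))*X ⇒ (((x)))*X   [X → x]
(((x)))*X ⇒ (((x)))*x   [X → x]

S ⇒ S*X ⇒ X*X ⇒ (S)*X ⇒ (X)*X ⇒ ((S))*X ⇒ ((X))*X ⇒ (((S)))*X ⇒ (((X)))*X ⇒ (((x)))*X ⇒ (((x)))*x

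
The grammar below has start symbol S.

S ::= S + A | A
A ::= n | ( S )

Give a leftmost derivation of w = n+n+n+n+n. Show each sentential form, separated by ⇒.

S⇒S+A⇒S+A+A⇒S+A+A+A⇒S+A+A+A+A⇒A+A+A+A+A⇒n+A+A+A+A⇒n+n+A+A+A⇒n+n+n+A+A⇒n+n+n+n+A⇒n+n+n+n+n

S ⇒ S+A   [S ::= S + A]
S+A ⇒ S+A+A   [S ::= S + A]
S+A+A ⇒ S+A+A+A   [S ::= S + A]
S+A+A+A ⇒ S+A+A+A+A   [S ::= S + A]
S+A+A+A+A ⇒ A+A+A+A+A   [S ::= A]
A+A+A+A+A ⇒ n+A+A+A+A   [A ::= n]
n+A+A+A+A ⇒ n+n+A+A+A   [A ::= n]
n+n+A+A+A ⇒ n+n+n+A+A   [A ::= n]
n+n+n+A+A ⇒ n+n+n+n+A   [A ::= n]
n+n+n+n+A ⇒ n+n+n+n+n   [A ::= n]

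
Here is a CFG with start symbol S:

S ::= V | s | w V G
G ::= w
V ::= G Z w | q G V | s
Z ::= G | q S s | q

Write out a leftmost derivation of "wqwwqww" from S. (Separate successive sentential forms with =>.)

S => wVG => wqGVG => wqwVG => wqwGZwG => wqwwZwG => wqwwqwG => wqwwqww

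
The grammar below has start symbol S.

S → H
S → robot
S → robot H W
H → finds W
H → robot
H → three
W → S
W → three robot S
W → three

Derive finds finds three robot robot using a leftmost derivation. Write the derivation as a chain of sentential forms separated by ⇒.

S ⇒ H ⇒ finds W ⇒ finds S ⇒ finds H ⇒ finds finds W ⇒ finds finds three robot S ⇒ finds finds three robot robot

S ⇒ H   [S → H]
H ⇒ finds W   [H → finds W]
finds W ⇒ finds S   [W → S]
finds S ⇒ finds H   [S → H]
finds H ⇒ finds finds W   [H → finds W]
finds finds W ⇒ finds finds three robot S   [W → three robot S]
finds finds three robot S ⇒ finds finds three robot robot   [S → robot]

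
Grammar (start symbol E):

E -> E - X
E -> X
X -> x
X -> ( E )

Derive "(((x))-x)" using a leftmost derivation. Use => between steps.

E => X => (E) => (E-X) => (X-X) => ((E)-X) => ((X)-X) => (((E))-X) => (((X))-X) => (((x))-X) => (((x))-x)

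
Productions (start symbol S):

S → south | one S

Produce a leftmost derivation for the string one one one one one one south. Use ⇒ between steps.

S ⇒ one S   [S → one S]
one S ⇒ one one S   [S → one S]
one one S ⇒ one one one S   [S → one S]
one one one S ⇒ one one one one S   [S → one S]
one one one one S ⇒ one one one one one S   [S → one S]
one one one one one S ⇒ one one one one one one S   [S → one S]
one one one one one one S ⇒ one one one one one one south   [S → south]

S ⇒ one S ⇒ one one S ⇒ one one one S ⇒ one one one one S ⇒ one one one one one S ⇒ one one one one one one S ⇒ one one one one one one south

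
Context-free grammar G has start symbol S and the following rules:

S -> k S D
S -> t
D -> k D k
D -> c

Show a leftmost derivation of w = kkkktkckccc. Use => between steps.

S => kSD   [S -> k S D]
kSD => kkSDD   [S -> k S D]
kkSDD => kkkSDDD   [S -> k S D]
kkkSDDD => kkkkSDDDD   [S -> k S D]
kkkkSDDDD => kkkktDDDD   [S -> t]
kkkktDDDD => kkkktkDkDDD   [D -> k D k]
kkkktkDkDDD => kkkktkckDDD   [D -> c]
kkkktkckDDD => kkkktkckcDD   [D -> c]
kkkktkckcDD => kkkktkckccD   [D -> c]
kkkktkckccD => kkkktkckccc   [D -> c]

S=>kSD=>kkSDD=>kkkSDDD=>kkkkSDDDD=>kkkktDDDD=>kkkktkDkDDD=>kkkktkckDDD=>kkkktkckcDD=>kkkktkckccD=>kkkktkckccc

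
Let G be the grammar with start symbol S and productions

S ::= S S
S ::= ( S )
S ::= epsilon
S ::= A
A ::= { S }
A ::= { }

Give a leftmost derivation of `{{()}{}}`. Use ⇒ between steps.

S ⇒ A ⇒ {S} ⇒ {SS} ⇒ {AS} ⇒ {{S}S} ⇒ {{(S)}S} ⇒ {{()}S} ⇒ {{()}A} ⇒ {{()}{}}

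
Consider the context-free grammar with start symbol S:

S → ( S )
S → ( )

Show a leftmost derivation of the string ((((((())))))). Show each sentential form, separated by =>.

S=>(S)=>((S))=>(((S)))=>((((S))))=>(((((S)))))=>((((((S))))))=>((((((()))))))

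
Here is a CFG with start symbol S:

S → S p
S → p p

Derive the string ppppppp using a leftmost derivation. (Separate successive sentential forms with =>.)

S => Sp => Spp => Sppp => Spppp => Sppppp => ppppppp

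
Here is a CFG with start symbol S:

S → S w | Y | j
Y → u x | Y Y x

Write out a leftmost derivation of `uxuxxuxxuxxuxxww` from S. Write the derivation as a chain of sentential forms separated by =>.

S=>Sw=>Sww=>Yww=>YYxww=>YYxYxww=>YYxYxYxww=>YYxYxYxYxww=>uxYxYxYxYxww=>uxuxxYxYxYxww=>uxuxxuxxYxYxww=>uxuxxuxxuxxYxww=>uxuxxuxxuxxuxxww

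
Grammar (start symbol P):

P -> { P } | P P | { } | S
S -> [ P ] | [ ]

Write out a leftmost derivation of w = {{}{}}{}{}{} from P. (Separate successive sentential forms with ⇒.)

P ⇒ PP   [P -> P P]
PP ⇒ PPP   [P -> P P]
PPP ⇒ PPPP   [P -> P P]
PPPP ⇒ {P}PPP   [P -> { P }]
{P}PPP ⇒ {PP}PPP   [P -> P P]
{PP}PPP ⇒ {{}P}PPP   [P -> { }]
{{}P}PPP ⇒ {{}{}}PPP   [P -> { }]
{{}{}}PPP ⇒ {{}{}}{}PP   [P -> { }]
{{}{}}{}PP ⇒ {{}{}}{}{}P   [P -> { }]
{{}{}}{}{}P ⇒ {{}{}}{}{}{}   [P -> { }]

P ⇒ PP ⇒ PPP ⇒ PPPP ⇒ {P}PPP ⇒ {PP}PPP ⇒ {{}P}PPP ⇒ {{}{}}PPP ⇒ {{}{}}{}PP ⇒ {{}{}}{}{}P ⇒ {{}{}}{}{}{}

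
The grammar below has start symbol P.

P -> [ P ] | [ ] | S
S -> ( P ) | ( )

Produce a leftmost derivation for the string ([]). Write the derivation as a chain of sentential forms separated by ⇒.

P ⇒ S   [P -> S]
S ⇒ (P)   [S -> ( P )]
(P) ⇒ ([])   [P -> [ ]]

P ⇒ S ⇒ (P) ⇒ ([])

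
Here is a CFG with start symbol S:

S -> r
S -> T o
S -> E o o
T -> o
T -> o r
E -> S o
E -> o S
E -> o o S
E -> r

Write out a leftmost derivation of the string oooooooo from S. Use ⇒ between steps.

S ⇒ Eoo   [S -> E o o]
Eoo ⇒ oSoo   [E -> o S]
oSoo ⇒ oEoooo   [S -> E o o]
oEoooo ⇒ ooSoooo   [E -> o S]
ooSoooo ⇒ ooTooooo   [S -> T o]
ooTooooo ⇒ oooooooo   [T -> o]

S⇒Eoo⇒oSoo⇒oEoooo⇒ooSoooo⇒ooTooooo⇒oooooooo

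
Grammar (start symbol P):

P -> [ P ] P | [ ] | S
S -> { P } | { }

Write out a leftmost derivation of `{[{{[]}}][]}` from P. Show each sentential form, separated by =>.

P => S => {P} => {[P]P} => {[S]P} => {[{P}]P} => {[{S}]P} => {[{{P}}]P} => {[{{[]}}]P} => {[{{[]}}][]}

P => S   [P -> S]
S => {P}   [S -> { P }]
{P} => {[P]P}   [P -> [ P ] P]
{[P]P} => {[S]P}   [P -> S]
{[S]P} => {[{P}]P}   [S -> { P }]
{[{P}]P} => {[{S}]P}   [P -> S]
{[{S}]P} => {[{{P}}]P}   [S -> { P }]
{[{{P}}]P} => {[{{[]}}]P}   [P -> [ ]]
{[{{[]}}]P} => {[{{[]}}][]}   [P -> [ ]]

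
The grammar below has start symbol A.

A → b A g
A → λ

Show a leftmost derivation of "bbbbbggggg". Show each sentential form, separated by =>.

A=>bAg=>bbAgg=>bbbAggg=>bbbbAgggg=>bbbbbAggggg=>bbbbbggggg

A => bAg   [A → b A g]
bAg => bbAgg   [A → b A g]
bbAgg => bbbAggg   [A → b A g]
bbbAggg => bbbbAgggg   [A → b A g]
bbbbAgggg => bbbbbAggggg   [A → b A g]
bbbbbAggggg => bbbbbggggg   [A → λ]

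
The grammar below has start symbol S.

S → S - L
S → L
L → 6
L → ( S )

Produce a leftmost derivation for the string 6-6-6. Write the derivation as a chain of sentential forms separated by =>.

S => S-L => S-L-L => L-L-L => 6-L-L => 6-6-L => 6-6-6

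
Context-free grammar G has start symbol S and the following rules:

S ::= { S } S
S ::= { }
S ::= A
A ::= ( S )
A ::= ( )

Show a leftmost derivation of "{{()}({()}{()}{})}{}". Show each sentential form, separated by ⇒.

S ⇒ {S}S ⇒ {{S}S}S ⇒ {{A}S}S ⇒ {{()}S}S ⇒ {{()}A}S ⇒ {{()}(S)}S ⇒ {{()}({S}S)}S ⇒ {{()}({A}S)}S ⇒ {{()}({()}S)}S ⇒ {{()}({()}{S}S)}S ⇒ {{()}({()}{A}S)}S ⇒ {{()}({()}{()}S)}S ⇒ {{()}({()}{()}{})}S ⇒ {{()}({()}{()}{})}{}

S ⇒ {S}S   [S ::= { S } S]
{S}S ⇒ {{S}S}S   [S ::= { S } S]
{{S}S}S ⇒ {{A}S}S   [S ::= A]
{{A}S}S ⇒ {{()}S}S   [A ::= ( )]
{{()}S}S ⇒ {{()}A}S   [S ::= A]
{{()}A}S ⇒ {{()}(S)}S   [A ::= ( S )]
{{()}(S)}S ⇒ {{()}({S}S)}S   [S ::= { S } S]
{{()}({S}S)}S ⇒ {{()}({A}S)}S   [S ::= A]
{{()}({A}S)}S ⇒ {{()}({()}S)}S   [A ::= ( )]
{{()}({()}S)}S ⇒ {{()}({()}{S}S)}S   [S ::= { S } S]
{{()}({()}{S}S)}S ⇒ {{()}({()}{A}S)}S   [S ::= A]
{{()}({()}{A}S)}S ⇒ {{()}({()}{()}S)}S   [A ::= ( )]
{{()}({()}{()}S)}S ⇒ {{()}({()}{()}{})}S   [S ::= { }]
{{()}({()}{()}{})}S ⇒ {{()}({()}{()}{})}{}   [S ::= { }]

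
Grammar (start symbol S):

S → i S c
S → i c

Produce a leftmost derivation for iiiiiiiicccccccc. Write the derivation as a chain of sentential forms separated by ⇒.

S ⇒ iSc ⇒ iiScc ⇒ iiiSccc ⇒ iiiiScccc ⇒ iiiiiSccccc ⇒ iiiiiiScccccc ⇒ iiiiiiiSccccccc ⇒ iiiiiiiicccccccc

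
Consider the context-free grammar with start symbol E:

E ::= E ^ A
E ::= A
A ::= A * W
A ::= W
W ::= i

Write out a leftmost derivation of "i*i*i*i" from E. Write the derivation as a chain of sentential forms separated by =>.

E=>A=>A*W=>A*W*W=>A*W*W*W=>W*W*W*W=>i*W*W*W=>i*i*W*W=>i*i*i*W=>i*i*i*i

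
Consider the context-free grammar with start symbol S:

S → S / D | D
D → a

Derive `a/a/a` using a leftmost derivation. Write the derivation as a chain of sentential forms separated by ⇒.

S ⇒ S/D   [S → S / D]
S/D ⇒ S/D/D   [S → S / D]
S/D/D ⇒ D/D/D   [S → D]
D/D/D ⇒ a/D/D   [D → a]
a/D/D ⇒ a/a/D   [D → a]
a/a/D ⇒ a/a/a   [D → a]

S⇒S/D⇒S/D/D⇒D/D/D⇒a/D/D⇒a/a/D⇒a/a/a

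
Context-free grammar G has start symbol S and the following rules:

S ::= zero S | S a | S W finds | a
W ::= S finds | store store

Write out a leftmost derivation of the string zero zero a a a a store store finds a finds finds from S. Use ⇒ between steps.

S ⇒ S W finds ⇒ zero S W finds ⇒ zero zero S W finds ⇒ zero zero S a W finds ⇒ zero zero a a W finds ⇒ zero zero a a S finds finds ⇒ zero zero a a S a finds finds ⇒ zero zero a a S W finds a finds finds ⇒ zero zero a a S a W finds a finds finds ⇒ zero zero a a a a W finds a finds finds ⇒ zero zero a a a a store store finds a finds finds

S ⇒ S W finds   [S ::= S W finds]
S W finds ⇒ zero S W finds   [S ::= zero S]
zero S W finds ⇒ zero zero S W finds   [S ::= zero S]
zero zero S W finds ⇒ zero zero S a W finds   [S ::= S a]
zero zero S a W finds ⇒ zero zero a a W finds   [S ::= a]
zero zero a a W finds ⇒ zero zero a a S finds finds   [W ::= S finds]
zero zero a a S finds finds ⇒ zero zero a a S a finds finds   [S ::= S a]
zero zero a a S a finds finds ⇒ zero zero a a S W finds a finds finds   [S ::= S W finds]
zero zero a a S W finds a finds finds ⇒ zero zero a a S a W finds a finds finds   [S ::= S a]
zero zero a a S a W finds a finds finds ⇒ zero zero a a a a W finds a finds finds   [S ::= a]
zero zero a a a a W finds a finds finds ⇒ zero zero a a a a store store finds a finds finds   [W ::= store store]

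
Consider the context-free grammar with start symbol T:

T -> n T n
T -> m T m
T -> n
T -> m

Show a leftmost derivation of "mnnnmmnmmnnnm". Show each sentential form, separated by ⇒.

T⇒mTm⇒mnTnm⇒mnnTnnm⇒mnnnTnnnm⇒mnnnmTmnnnm⇒mnnnmmTmmnnnm⇒mnnnmmnmmnnnm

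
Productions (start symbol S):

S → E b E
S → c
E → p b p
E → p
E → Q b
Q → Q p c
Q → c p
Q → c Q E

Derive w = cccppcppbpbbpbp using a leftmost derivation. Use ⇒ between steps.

S ⇒ EbE   [S → E b E]
EbE ⇒ QbbE   [E → Q b]
QbbE ⇒ cQEbbE   [Q → c Q E]
cQEbbE ⇒ ccQEEbbE   [Q → c Q E]
ccQEEbbE ⇒ ccQpcEEbbE   [Q → Q p c]
ccQpcEEbbE ⇒ cccppcEEbbE   [Q → c p]
cccppcEEbbE ⇒ cccppcpEbbE   [E → p]
cccppcpEbbE ⇒ cccppcppbpbbE   [E → p b p]
cccppcppbpbbE ⇒ cccppcppbpbbpbp   [E → p b p]

S ⇒ EbE ⇒ QbbE ⇒ cQEbbE ⇒ ccQEEbbE ⇒ ccQpcEEbbE ⇒ cccppcEEbbE ⇒ cccppcpEbbE ⇒ cccppcppbpbbE ⇒ cccppcppbpbbpbp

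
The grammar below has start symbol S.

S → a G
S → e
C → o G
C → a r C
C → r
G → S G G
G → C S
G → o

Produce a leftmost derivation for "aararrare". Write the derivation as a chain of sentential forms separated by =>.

S=>aG=>aCS=>aarCS=>aararCS=>aararrS=>aararraG=>aararraCS=>aararrarS=>aararrare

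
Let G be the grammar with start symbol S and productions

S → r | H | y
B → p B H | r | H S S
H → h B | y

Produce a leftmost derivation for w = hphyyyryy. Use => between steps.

S => H => hB => hpBH => hpHSSH => hphBSSH => hphHSSSSH => hphySSSSH => hphyHSSSH => hphyySSSH => hphyyHSSH => hphyyySSH => hphyyyrSH => hphyyyryH => hphyyyryy

S => H   [S → H]
H => hB   [H → h B]
hB => hpBH   [B → p B H]
hpBH => hpHSSH   [B → H S S]
hpHSSH => hphBSSH   [H → h B]
hphBSSH => hphHSSSSH   [B → H S S]
hphHSSSSH => hphySSSSH   [H → y]
hphySSSSH => hphyHSSSH   [S → H]
hphyHSSSH => hphyySSSH   [H → y]
hphyySSSH => hphyyHSSH   [S → H]
hphyyHSSH => hphyyySSH   [H → y]
hphyyySSH => hphyyyrSH   [S → r]
hphyyyrSH => hphyyyryH   [S → y]
hphyyyryH => hphyyyryy   [H → y]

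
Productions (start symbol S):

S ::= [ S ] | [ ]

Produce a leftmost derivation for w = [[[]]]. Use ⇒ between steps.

S ⇒ [S] ⇒ [[S]] ⇒ [[[]]]

S ⇒ [S]   [S ::= [ S ]]
[S] ⇒ [[S]]   [S ::= [ S ]]
[[S]] ⇒ [[[]]]   [S ::= [ ]]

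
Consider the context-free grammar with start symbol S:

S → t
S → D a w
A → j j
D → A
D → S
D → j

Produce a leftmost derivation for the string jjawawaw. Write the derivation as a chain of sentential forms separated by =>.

S => Daw => Saw => Dawaw => Sawaw => Dawawaw => Aawawaw => jjawawaw

S => Daw   [S → D a w]
Daw => Saw   [D → S]
Saw => Dawaw   [S → D a w]
Dawaw => Sawaw   [D → S]
Sawaw => Dawawaw   [S → D a w]
Dawawaw => Aawawaw   [D → A]
Aawawaw => jjawawaw   [A → j j]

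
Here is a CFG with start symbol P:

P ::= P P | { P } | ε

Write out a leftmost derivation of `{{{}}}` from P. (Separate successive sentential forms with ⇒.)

P⇒{P}⇒{PP}⇒{{P}P}⇒{{{P}}P}⇒{{{}}P}⇒{{{}}}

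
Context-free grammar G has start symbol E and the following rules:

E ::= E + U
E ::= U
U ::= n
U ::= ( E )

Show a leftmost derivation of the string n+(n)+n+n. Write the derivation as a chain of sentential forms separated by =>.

E => E+U   [E ::= E + U]
E+U => E+U+U   [E ::= E + U]
E+U+U => E+U+U+U   [E ::= E + U]
E+U+U+U => U+U+U+U   [E ::= U]
U+U+U+U => n+U+U+U   [U ::= n]
n+U+U+U => n+(E)+U+U   [U ::= ( E )]
n+(E)+U+U => n+(U)+U+U   [E ::= U]
n+(U)+U+U => n+(n)+U+U   [U ::= n]
n+(n)+U+U => n+(n)+n+U   [U ::= n]
n+(n)+n+U => n+(n)+n+n   [U ::= n]

E => E+U => E+U+U => E+U+U+U => U+U+U+U => n+U+U+U => n+(E)+U+U => n+(U)+U+U => n+(n)+U+U => n+(n)+n+U => n+(n)+n+n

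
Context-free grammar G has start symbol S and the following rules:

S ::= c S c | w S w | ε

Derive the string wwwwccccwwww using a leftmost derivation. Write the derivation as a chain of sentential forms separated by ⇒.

S ⇒ wSw ⇒ wwSww ⇒ wwwSwww ⇒ wwwwSwwww ⇒ wwwwcScwwww ⇒ wwwwccSccwwww ⇒ wwwwccccwwww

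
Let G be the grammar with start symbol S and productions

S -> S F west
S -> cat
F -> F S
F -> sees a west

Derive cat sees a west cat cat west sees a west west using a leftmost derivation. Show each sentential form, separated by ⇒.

S ⇒ S F west ⇒ S F west F west ⇒ cat F west F west ⇒ cat F S west F west ⇒ cat F S S west F west ⇒ cat sees a west S S west F west ⇒ cat sees a west cat S west F west ⇒ cat sees a west cat cat west F west ⇒ cat sees a west cat cat west sees a west west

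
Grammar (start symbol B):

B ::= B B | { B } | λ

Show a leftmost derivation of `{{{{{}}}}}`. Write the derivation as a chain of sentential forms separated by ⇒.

B ⇒ {B} ⇒ {{B}} ⇒ {{{B}}} ⇒ {{{{B}}}} ⇒ {{{{BB}}}} ⇒ {{{{{B}B}}}} ⇒ {{{{{}B}}}} ⇒ {{{{{}}}}}

B ⇒ {B}   [B ::= { B }]
{B} ⇒ {{B}}   [B ::= { B }]
{{B}} ⇒ {{{B}}}   [B ::= { B }]
{{{B}}} ⇒ {{{{B}}}}   [B ::= { B }]
{{{{B}}}} ⇒ {{{{BB}}}}   [B ::= B B]
{{{{BB}}}} ⇒ {{{{{B}B}}}}   [B ::= { B }]
{{{{{B}B}}}} ⇒ {{{{{}B}}}}   [B ::= λ]
{{{{{}B}}}} ⇒ {{{{{}}}}}   [B ::= λ]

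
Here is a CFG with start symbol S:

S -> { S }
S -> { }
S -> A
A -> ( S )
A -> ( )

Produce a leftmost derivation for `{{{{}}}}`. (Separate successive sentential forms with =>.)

S => {S}   [S -> { S }]
{S} => {{S}}   [S -> { S }]
{{S}} => {{{S}}}   [S -> { S }]
{{{S}}} => {{{{}}}}   [S -> { }]

S => {S} => {{S}} => {{{S}}} => {{{{}}}}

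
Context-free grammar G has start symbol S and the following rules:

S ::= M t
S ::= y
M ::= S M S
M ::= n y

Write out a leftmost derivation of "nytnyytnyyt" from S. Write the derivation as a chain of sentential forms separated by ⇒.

S ⇒ Mt ⇒ SMSt ⇒ MtMSt ⇒ SMStMSt ⇒ MtMStMSt ⇒ nytMStMSt ⇒ nytnyStMSt ⇒ nytnyytMSt ⇒ nytnyytnySt ⇒ nytnyytnyyt

S ⇒ Mt   [S ::= M t]
Mt ⇒ SMSt   [M ::= S M S]
SMSt ⇒ MtMSt   [S ::= M t]
MtMSt ⇒ SMStMSt   [M ::= S M S]
SMStMSt ⇒ MtMStMSt   [S ::= M t]
MtMStMSt ⇒ nytMStMSt   [M ::= n y]
nytMStMSt ⇒ nytnyStMSt   [M ::= n y]
nytnyStMSt ⇒ nytnyytMSt   [S ::= y]
nytnyytMSt ⇒ nytnyytnySt   [M ::= n y]
nytnyytnySt ⇒ nytnyytnyyt   [S ::= y]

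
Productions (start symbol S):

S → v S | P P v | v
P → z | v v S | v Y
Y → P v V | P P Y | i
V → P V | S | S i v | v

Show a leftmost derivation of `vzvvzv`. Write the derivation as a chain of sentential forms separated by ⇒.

S ⇒ PPv ⇒ vYPv ⇒ vPvVPv ⇒ vzvVPv ⇒ vzvvPv ⇒ vzvvzv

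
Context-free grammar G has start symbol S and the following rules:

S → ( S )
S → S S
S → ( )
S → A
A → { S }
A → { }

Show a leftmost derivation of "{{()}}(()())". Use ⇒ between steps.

S ⇒ SS   [S → S S]
SS ⇒ AS   [S → A]
AS ⇒ {S}S   [A → { S }]
{S}S ⇒ {A}S   [S → A]
{A}S ⇒ {{S}}S   [A → { S }]
{{S}}S ⇒ {{()}}S   [S → ( )]
{{()}}S ⇒ {{()}}(S)   [S → ( S )]
{{()}}(S) ⇒ {{()}}(SS)   [S → S S]
{{()}}(SS) ⇒ {{()}}(()S)   [S → ( )]
{{()}}(()S) ⇒ {{()}}(()())   [S → ( )]

S ⇒ SS ⇒ AS ⇒ {S}S ⇒ {A}S ⇒ {{S}}S ⇒ {{()}}S ⇒ {{()}}(S) ⇒ {{()}}(SS) ⇒ {{()}}(()S) ⇒ {{()}}(()())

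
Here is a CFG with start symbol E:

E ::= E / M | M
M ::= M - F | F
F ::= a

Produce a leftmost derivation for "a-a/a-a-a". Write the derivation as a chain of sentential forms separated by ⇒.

E ⇒ E/M   [E ::= E / M]
E/M ⇒ M/M   [E ::= M]
M/M ⇒ M-F/M   [M ::= M - F]
M-F/M ⇒ F-F/M   [M ::= F]
F-F/M ⇒ a-F/M   [F ::= a]
a-F/M ⇒ a-a/M   [F ::= a]
a-a/M ⇒ a-a/M-F   [M ::= M - F]
a-a/M-F ⇒ a-a/M-F-F   [M ::= M - F]
a-a/M-F-F ⇒ a-a/F-F-F   [M ::= F]
a-a/F-F-F ⇒ a-a/a-F-F   [F ::= a]
a-a/a-F-F ⇒ a-a/a-a-F   [F ::= a]
a-a/a-a-F ⇒ a-a/a-a-a   [F ::= a]

E ⇒ E/M ⇒ M/M ⇒ M-F/M ⇒ F-F/M ⇒ a-F/M ⇒ a-a/M ⇒ a-a/M-F ⇒ a-a/M-F-F ⇒ a-a/F-F-F ⇒ a-a/a-F-F ⇒ a-a/a-a-F ⇒ a-a/a-a-a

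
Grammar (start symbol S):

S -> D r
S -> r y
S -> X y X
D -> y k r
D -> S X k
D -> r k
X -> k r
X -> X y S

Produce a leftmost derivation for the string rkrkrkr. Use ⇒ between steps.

S ⇒ Dr ⇒ SXkr ⇒ DrXkr ⇒ rkrXkr ⇒ rkrkrkr

S ⇒ Dr   [S -> D r]
Dr ⇒ SXkr   [D -> S X k]
SXkr ⇒ DrXkr   [S -> D r]
DrXkr ⇒ rkrXkr   [D -> r k]
rkrXkr ⇒ rkrkrkr   [X -> k r]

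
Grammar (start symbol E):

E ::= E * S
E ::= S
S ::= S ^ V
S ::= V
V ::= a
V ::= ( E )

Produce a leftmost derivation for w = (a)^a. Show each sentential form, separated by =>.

E => S   [E ::= S]
S => S^V   [S ::= S ^ V]
S^V => V^V   [S ::= V]
V^V => (E)^V   [V ::= ( E )]
(E)^V => (S)^V   [E ::= S]
(S)^V => (V)^V   [S ::= V]
(V)^V => (a)^V   [V ::= a]
(a)^V => (a)^a   [V ::= a]

E => S => S^V => V^V => (E)^V => (S)^V => (V)^V => (a)^V => (a)^a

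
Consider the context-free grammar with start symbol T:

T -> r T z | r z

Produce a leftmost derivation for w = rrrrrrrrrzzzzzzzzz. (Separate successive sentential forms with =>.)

T => rTz   [T -> r T z]
rTz => rrTzz   [T -> r T z]
rrTzz => rrrTzzz   [T -> r T z]
rrrTzzz => rrrrTzzzz   [T -> r T z]
rrrrTzzzz => rrrrrTzzzzz   [T -> r T z]
rrrrrTzzzzz => rrrrrrTzzzzzz   [T -> r T z]
rrrrrrTzzzzzz => rrrrrrrTzzzzzzz   [T -> r T z]
rrrrrrrTzzzzzzz => rrrrrrrrTzzzzzzzz   [T -> r T z]
rrrrrrrrTzzzzzzzz => rrrrrrrrrzzzzzzzzz   [T -> r z]

T=>rTz=>rrTzz=>rrrTzzz=>rrrrTzzzz=>rrrrrTzzzzz=>rrrrrrTzzzzzz=>rrrrrrrTzzzzzzz=>rrrrrrrrTzzzzzzzz=>rrrrrrrrrzzzzzzzzz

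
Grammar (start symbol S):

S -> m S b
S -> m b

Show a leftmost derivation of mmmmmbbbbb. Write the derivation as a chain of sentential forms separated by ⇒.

S ⇒ mSb   [S -> m S b]
mSb ⇒ mmSbb   [S -> m S b]
mmSbb ⇒ mmmSbbb   [S -> m S b]
mmmSbbb ⇒ mmmmSbbbb   [S -> m S b]
mmmmSbbbb ⇒ mmmmmbbbbb   [S -> m b]

S ⇒ mSb ⇒ mmSbb ⇒ mmmSbbb ⇒ mmmmSbbbb ⇒ mmmmmbbbbb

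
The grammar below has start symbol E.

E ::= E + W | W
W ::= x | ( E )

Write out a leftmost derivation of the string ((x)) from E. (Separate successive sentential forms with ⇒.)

E ⇒ W   [E ::= W]
W ⇒ (E)   [W ::= ( E )]
(E) ⇒ (W)   [E ::= W]
(W) ⇒ ((E))   [W ::= ( E )]
((E)) ⇒ ((W))   [E ::= W]
((W)) ⇒ ((x))   [W ::= x]

E ⇒ W ⇒ (E) ⇒ (W) ⇒ ((E)) ⇒ ((W)) ⇒ ((x))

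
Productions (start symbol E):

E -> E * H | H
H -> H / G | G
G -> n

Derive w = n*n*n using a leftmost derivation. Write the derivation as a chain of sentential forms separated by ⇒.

E⇒E*H⇒E*H*H⇒H*H*H⇒G*H*H⇒n*H*H⇒n*G*H⇒n*n*H⇒n*n*G⇒n*n*n

E ⇒ E*H   [E -> E * H]
E*H ⇒ E*H*H   [E -> E * H]
E*H*H ⇒ H*H*H   [E -> H]
H*H*H ⇒ G*H*H   [H -> G]
G*H*H ⇒ n*H*H   [G -> n]
n*H*H ⇒ n*G*H   [H -> G]
n*G*H ⇒ n*n*H   [G -> n]
n*n*H ⇒ n*n*G   [H -> G]
n*n*G ⇒ n*n*n   [G -> n]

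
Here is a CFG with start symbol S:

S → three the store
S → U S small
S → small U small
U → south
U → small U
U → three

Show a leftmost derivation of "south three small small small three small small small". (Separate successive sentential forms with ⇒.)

S ⇒ U S small ⇒ south S small ⇒ south U S small small ⇒ south three S small small ⇒ south three small U small small small ⇒ south three small small U small small small ⇒ south three small small small U small small small ⇒ south three small small small three small small small

S ⇒ U S small   [S → U S small]
U S small ⇒ south S small   [U → south]
south S small ⇒ south U S small small   [S → U S small]
south U S small small ⇒ south three S small small   [U → three]
south three S small small ⇒ south three small U small small small   [S → small U small]
south three small U small small small ⇒ south three small small U small small small   [U → small U]
south three small small U small small small ⇒ south three small small small U small small small   [U → small U]
south three small small small U small small small ⇒ south three small small small three small small small   [U → three]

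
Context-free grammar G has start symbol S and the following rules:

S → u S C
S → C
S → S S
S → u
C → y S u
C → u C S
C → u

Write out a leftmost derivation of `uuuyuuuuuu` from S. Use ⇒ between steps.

S⇒SS⇒uSCS⇒uCCS⇒uuCSCS⇒uuuSCS⇒uuuCCS⇒uuuySuCS⇒uuuyuSCuCS⇒uuuyuuCuCS⇒uuuyuuuuCS⇒uuuyuuuuuS⇒uuuyuuuuuu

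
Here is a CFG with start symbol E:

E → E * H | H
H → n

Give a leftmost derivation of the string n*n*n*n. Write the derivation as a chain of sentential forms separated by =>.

E => E*H   [E → E * H]
E*H => E*H*H   [E → E * H]
E*H*H => E*H*H*H   [E → E * H]
E*H*H*H => H*H*H*H   [E → H]
H*H*H*H => n*H*H*H   [H → n]
n*H*H*H => n*n*H*H   [H → n]
n*n*H*H => n*n*n*H   [H → n]
n*n*n*H => n*n*n*n   [H → n]

E => E*H => E*H*H => E*H*H*H => H*H*H*H => n*H*H*H => n*n*H*H => n*n*n*H => n*n*n*n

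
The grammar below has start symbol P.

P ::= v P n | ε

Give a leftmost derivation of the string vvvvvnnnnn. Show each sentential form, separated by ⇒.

P ⇒ vPn ⇒ vvPnn ⇒ vvvPnnn ⇒ vvvvPnnnn ⇒ vvvvvPnnnnn ⇒ vvvvvnnnnn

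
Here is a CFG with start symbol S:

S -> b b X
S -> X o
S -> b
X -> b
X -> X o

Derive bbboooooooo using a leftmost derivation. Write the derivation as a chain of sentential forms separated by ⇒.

S⇒bbX⇒bbXo⇒bbXoo⇒bbXooo⇒bbXoooo⇒bbXooooo⇒bbXoooooo⇒bbXooooooo⇒bbXoooooooo⇒bbboooooooo

S ⇒ bbX   [S -> b b X]
bbX ⇒ bbXo   [X -> X o]
bbXo ⇒ bbXoo   [X -> X o]
bbXoo ⇒ bbXooo   [X -> X o]
bbXooo ⇒ bbXoooo   [X -> X o]
bbXoooo ⇒ bbXooooo   [X -> X o]
bbXooooo ⇒ bbXoooooo   [X -> X o]
bbXoooooo ⇒ bbXooooooo   [X -> X o]
bbXooooooo ⇒ bbXoooooooo   [X -> X o]
bbXoooooooo ⇒ bbboooooooo   [X -> b]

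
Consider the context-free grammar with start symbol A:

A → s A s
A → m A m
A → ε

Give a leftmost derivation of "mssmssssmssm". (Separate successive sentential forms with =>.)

A => mAm => msAsm => mssAssm => mssmAmssm => mssmsAsmssm => mssmssAssmssm => mssmssssmssm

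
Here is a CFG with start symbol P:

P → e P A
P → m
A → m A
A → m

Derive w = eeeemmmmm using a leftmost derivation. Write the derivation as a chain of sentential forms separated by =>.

P => ePA   [P → e P A]
ePA => eePAA   [P → e P A]
eePAA => eeePAAA   [P → e P A]
eeePAAA => eeeePAAAA   [P → e P A]
eeeePAAAA => eeeemAAAA   [P → m]
eeeemAAAA => eeeemmAAA   [A → m]
eeeemmAAA => eeeemmmAA   [A → m]
eeeemmmAA => eeeemmmmA   [A → m]
eeeemmmmA => eeeemmmmm   [A → m]

P => ePA => eePAA => eeePAAA => eeeePAAAA => eeeemAAAA => eeeemmAAA => eeeemmmAA => eeeemmmmA => eeeemmmmm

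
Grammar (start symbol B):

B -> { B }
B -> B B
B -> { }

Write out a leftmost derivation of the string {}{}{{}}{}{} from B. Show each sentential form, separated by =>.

B => BB   [B -> B B]
BB => BBB   [B -> B B]
BBB => {}BB   [B -> { }]
{}BB => {}BBB   [B -> B B]
{}BBB => {}{}BB   [B -> { }]
{}{}BB => {}{}BBB   [B -> B B]
{}{}BBB => {}{}{B}BB   [B -> { B }]
{}{}{B}BB => {}{}{{}}BB   [B -> { }]
{}{}{{}}BB => {}{}{{}}{}B   [B -> { }]
{}{}{{}}{}B => {}{}{{}}{}{}   [B -> { }]

B => BB => BBB => {}BB => {}BBB => {}{}BB => {}{}BBB => {}{}{B}BB => {}{}{{}}BB => {}{}{{}}{}B => {}{}{{}}{}{}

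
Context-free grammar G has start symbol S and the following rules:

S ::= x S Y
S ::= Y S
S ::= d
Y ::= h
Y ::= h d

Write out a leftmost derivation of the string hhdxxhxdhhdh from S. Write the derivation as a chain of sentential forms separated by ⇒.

S⇒YS⇒hS⇒hYS⇒hhdS⇒hhdxSY⇒hhdxxSYY⇒hhdxxYSYY⇒hhdxxhSYY⇒hhdxxhxSYYY⇒hhdxxhxdYYY⇒hhdxxhxdhYY⇒hhdxxhxdhhdY⇒hhdxxhxdhhdh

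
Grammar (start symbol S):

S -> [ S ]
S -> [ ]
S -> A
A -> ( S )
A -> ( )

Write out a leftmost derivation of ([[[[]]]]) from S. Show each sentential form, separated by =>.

S => A   [S -> A]
A => (S)   [A -> ( S )]
(S) => ([S])   [S -> [ S ]]
([S]) => ([[S]])   [S -> [ S ]]
([[S]]) => ([[[S]]])   [S -> [ S ]]
([[[S]]]) => ([[[[]]]])   [S -> [ ]]

S => A => (S) => ([S]) => ([[S]]) => ([[[S]]]) => ([[[[]]]])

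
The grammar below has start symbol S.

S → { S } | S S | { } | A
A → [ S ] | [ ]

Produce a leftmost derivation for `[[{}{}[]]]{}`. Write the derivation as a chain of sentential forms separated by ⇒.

S ⇒ SS ⇒ AS ⇒ [S]S ⇒ [A]S ⇒ [[S]]S ⇒ [[SS]]S ⇒ [[SSS]]S ⇒ [[{}SS]]S ⇒ [[{}{}S]]S ⇒ [[{}{}A]]S ⇒ [[{}{}[]]]S ⇒ [[{}{}[]]]{}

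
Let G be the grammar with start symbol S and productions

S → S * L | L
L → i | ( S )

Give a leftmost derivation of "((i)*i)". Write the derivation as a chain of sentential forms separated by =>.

S => L   [S → L]
L => (S)   [L → ( S )]
(S) => (S*L)   [S → S * L]
(S*L) => (L*L)   [S → L]
(L*L) => ((S)*L)   [L → ( S )]
((S)*L) => ((L)*L)   [S → L]
((L)*L) => ((i)*L)   [L → i]
((i)*L) => ((i)*i)   [L → i]

S => L => (S) => (S*L) => (L*L) => ((S)*L) => ((L)*L) => ((i)*L) => ((i)*i)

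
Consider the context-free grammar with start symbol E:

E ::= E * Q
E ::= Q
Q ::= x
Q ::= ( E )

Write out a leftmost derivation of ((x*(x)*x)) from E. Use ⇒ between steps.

E ⇒ Q ⇒ (E) ⇒ (Q) ⇒ ((E)) ⇒ ((E*Q)) ⇒ ((E*Q*Q)) ⇒ ((Q*Q*Q)) ⇒ ((x*Q*Q)) ⇒ ((x*(E)*Q)) ⇒ ((x*(Q)*Q)) ⇒ ((x*(x)*Q)) ⇒ ((x*(x)*x))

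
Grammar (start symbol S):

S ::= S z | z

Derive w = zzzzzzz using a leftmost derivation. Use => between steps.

S => Sz   [S ::= S z]
Sz => Szz   [S ::= S z]
Szz => Szzz   [S ::= S z]
Szzz => Szzzz   [S ::= S z]
Szzzz => Szzzzz   [S ::= S z]
Szzzzz => Szzzzzz   [S ::= S z]
Szzzzzz => zzzzzzz   [S ::= z]

S=>Sz=>Szz=>Szzz=>Szzzz=>Szzzzz=>Szzzzzz=>zzzzzzz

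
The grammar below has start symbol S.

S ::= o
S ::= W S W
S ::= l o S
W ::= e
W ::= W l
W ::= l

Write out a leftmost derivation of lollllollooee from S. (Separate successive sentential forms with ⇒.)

S ⇒ loS ⇒ loWSW ⇒ loWlSW ⇒ loWllSW ⇒ lolllSW ⇒ lolllloSW ⇒ lolllloWSWW ⇒ lollllolSWW ⇒ lollllolloSWW ⇒ lollllollooWW ⇒ lollllollooeW ⇒ lollllollooee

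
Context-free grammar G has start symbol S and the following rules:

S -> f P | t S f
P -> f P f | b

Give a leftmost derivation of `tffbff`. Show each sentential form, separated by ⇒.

S ⇒ tSf ⇒ tfPf ⇒ tffPff ⇒ tffbff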